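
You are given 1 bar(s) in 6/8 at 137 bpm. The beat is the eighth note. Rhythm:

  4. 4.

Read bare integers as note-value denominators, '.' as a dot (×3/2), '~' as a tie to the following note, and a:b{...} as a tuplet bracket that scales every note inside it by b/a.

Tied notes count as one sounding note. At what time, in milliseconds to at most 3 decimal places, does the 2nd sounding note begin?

1. 0.0ms @ 0 + 1313.869ms (3)
2. 1313.869ms @ 3 + 1313.869ms (3)

note 2 onset = 3b = 1313.869ms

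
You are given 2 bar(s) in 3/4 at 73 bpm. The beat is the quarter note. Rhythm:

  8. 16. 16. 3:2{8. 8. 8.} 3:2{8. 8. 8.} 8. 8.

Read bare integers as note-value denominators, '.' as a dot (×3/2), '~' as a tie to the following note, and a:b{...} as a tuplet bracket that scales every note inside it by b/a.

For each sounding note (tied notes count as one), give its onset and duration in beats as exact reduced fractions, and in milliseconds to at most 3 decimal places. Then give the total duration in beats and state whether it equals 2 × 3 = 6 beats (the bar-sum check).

1) 0.0ms=0b +616.438ms=3/4b
2) 616.438ms=3/4b +308.219ms=3/8b
3) 924.658ms=9/8b +308.219ms=3/8b
4) 1232.877ms=3/2b +410.959ms=1/2b
5) 1643.836ms=2b +410.959ms=1/2b
6) 2054.795ms=5/2b +410.959ms=1/2b
7) 2465.753ms=3b +410.959ms=1/2b
8) 2876.712ms=7/2b +410.959ms=1/2b
9) 3287.671ms=4b +410.959ms=1/2b
10) 3698.63ms=9/2b +616.438ms=3/4b
11) 4315.068ms=21/4b +616.438ms=3/4b
Σ=6b of 6 (73bpm 3/4) — PASS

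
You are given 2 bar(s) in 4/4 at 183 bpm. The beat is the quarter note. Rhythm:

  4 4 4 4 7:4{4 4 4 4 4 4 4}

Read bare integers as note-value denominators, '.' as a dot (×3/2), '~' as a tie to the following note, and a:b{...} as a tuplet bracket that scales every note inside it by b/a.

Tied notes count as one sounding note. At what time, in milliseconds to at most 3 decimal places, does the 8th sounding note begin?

1. 0.0ms @ 0 + 327.869ms (1)
2. 327.869ms @ 1 + 327.869ms (1)
3. 655.738ms @ 2 + 327.869ms (1)
4. 983.607ms @ 3 + 327.869ms (1)
5. 1311.475ms @ 4 + 187.354ms (4/7)
6. 1498.829ms @ 32/7 + 187.354ms (4/7)
7. 1686.183ms @ 36/7 + 187.354ms (4/7)
8. 1873.536ms @ 40/7 + 187.354ms (4/7)
9. 2060.89ms @ 44/7 + 187.354ms (4/7)
10. 2248.244ms @ 48/7 + 187.354ms (4/7)
11. 2435.597ms @ 52/7 + 187.354ms (4/7)

note 8 onset = 40/7b = 1873.536ms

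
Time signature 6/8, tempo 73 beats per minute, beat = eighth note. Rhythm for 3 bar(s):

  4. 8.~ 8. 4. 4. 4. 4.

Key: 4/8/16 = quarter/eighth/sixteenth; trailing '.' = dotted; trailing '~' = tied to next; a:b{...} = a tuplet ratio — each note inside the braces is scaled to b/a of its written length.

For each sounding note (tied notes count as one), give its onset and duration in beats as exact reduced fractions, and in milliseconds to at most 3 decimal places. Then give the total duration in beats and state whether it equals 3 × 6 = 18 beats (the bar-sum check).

1) 0.0ms=0b +2465.753ms=3b
2) 2465.753ms=3b +2465.753ms=3b
3) 4931.507ms=6b +2465.753ms=3b
4) 7397.26ms=9b +2465.753ms=3b
5) 9863.014ms=12b +2465.753ms=3b
6) 12328.767ms=15b +2465.753ms=3b
Σ=18b of 18 (73bpm 6/8) — PASS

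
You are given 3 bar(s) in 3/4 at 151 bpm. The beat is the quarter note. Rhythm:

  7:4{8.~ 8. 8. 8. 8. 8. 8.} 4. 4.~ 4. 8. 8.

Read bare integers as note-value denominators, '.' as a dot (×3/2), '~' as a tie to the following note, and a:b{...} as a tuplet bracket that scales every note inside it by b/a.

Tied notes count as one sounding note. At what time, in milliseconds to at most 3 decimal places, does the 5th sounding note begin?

note 5 onset = 15/7b = 851.466ms

1. 0.0ms @ 0 + 340.587ms (6/7)
2. 340.587ms @ 6/7 + 170.293ms (3/7)
3. 510.88ms @ 9/7 + 170.293ms (3/7)
4. 681.173ms @ 12/7 + 170.293ms (3/7)
5. 851.466ms @ 15/7 + 170.293ms (3/7)
6. 1021.76ms @ 18/7 + 170.293ms (3/7)
7. 1192.053ms @ 3 + 596.026ms (3/2)
8. 1788.079ms @ 9/2 + 1192.053ms (3)
9. 2980.132ms @ 15/2 + 298.013ms (3/4)
10. 3278.146ms @ 33/4 + 298.013ms (3/4)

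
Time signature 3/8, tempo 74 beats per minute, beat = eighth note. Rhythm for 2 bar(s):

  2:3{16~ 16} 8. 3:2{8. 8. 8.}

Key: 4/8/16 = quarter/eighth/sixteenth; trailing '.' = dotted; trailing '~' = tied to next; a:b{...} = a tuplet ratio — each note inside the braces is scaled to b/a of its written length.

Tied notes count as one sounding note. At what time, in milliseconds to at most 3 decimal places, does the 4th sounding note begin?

1. 0.0ms @ 0 + 1216.216ms (3/2)
2. 1216.216ms @ 3/2 + 1216.216ms (3/2)
3. 2432.432ms @ 3 + 810.811ms (1)
4. 3243.243ms @ 4 + 810.811ms (1)
5. 4054.054ms @ 5 + 810.811ms (1)

note 4 onset = 4b = 3243.243ms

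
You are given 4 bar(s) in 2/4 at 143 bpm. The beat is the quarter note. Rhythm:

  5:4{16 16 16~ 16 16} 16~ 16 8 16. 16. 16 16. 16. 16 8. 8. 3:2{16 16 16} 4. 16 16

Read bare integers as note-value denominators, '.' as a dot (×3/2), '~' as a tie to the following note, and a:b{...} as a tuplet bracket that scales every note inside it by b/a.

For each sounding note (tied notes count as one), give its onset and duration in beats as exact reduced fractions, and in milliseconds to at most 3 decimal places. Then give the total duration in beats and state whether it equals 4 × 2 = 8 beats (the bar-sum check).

1) 0.0ms=0b +83.916ms=1/5b
2) 83.916ms=1/5b +83.916ms=1/5b
3) 167.832ms=2/5b +167.832ms=2/5b
4) 335.664ms=4/5b +83.916ms=1/5b
5) 419.58ms=1b +209.79ms=1/2b
6) 629.371ms=3/2b +209.79ms=1/2b
7) 839.161ms=2b +157.343ms=3/8b
8) 996.503ms=19/8b +157.343ms=3/8b
9) 1153.846ms=11/4b +104.895ms=1/4b
10) 1258.741ms=3b +157.343ms=3/8b
11) 1416.084ms=27/8b +157.343ms=3/8b
12) 1573.427ms=15/4b +104.895ms=1/4b
13) 1678.322ms=4b +314.685ms=3/4b
14) 1993.007ms=19/4b +314.685ms=3/4b
15) 2307.692ms=11/2b +69.93ms=1/6b
16) 2377.622ms=17/3b +69.93ms=1/6b
17) 2447.552ms=35/6b +69.93ms=1/6b
18) 2517.483ms=6b +629.371ms=3/2b
19) 3146.853ms=15/2b +104.895ms=1/4b
20) 3251.748ms=31/4b +104.895ms=1/4b
Σ=8b of 8 (143bpm 2/4) — PASS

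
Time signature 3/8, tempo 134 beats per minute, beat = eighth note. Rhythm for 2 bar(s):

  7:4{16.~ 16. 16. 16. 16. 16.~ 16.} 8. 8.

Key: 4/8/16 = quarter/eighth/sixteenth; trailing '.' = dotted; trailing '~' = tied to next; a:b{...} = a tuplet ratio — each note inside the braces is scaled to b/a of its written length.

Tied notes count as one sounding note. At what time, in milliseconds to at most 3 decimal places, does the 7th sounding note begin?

1. 0.0ms @ 0 + 383.795ms (6/7)
2. 383.795ms @ 6/7 + 191.898ms (3/7)
3. 575.693ms @ 9/7 + 191.898ms (3/7)
4. 767.591ms @ 12/7 + 191.898ms (3/7)
5. 959.488ms @ 15/7 + 383.795ms (6/7)
6. 1343.284ms @ 3 + 671.642ms (3/2)
7. 2014.925ms @ 9/2 + 671.642ms (3/2)

note 7 onset = 9/2b = 2014.925ms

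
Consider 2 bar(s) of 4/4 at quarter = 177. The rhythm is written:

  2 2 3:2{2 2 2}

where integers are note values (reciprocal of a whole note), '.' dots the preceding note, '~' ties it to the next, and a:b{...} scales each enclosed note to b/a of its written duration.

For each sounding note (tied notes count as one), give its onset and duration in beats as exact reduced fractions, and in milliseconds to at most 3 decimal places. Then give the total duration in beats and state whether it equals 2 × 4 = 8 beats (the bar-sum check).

1) 0.0ms=0b +677.966ms=2b
2) 677.966ms=2b +677.966ms=2b
3) 1355.932ms=4b +451.977ms=4/3b
4) 1807.91ms=16/3b +451.977ms=4/3b
5) 2259.887ms=20/3b +451.977ms=4/3b
Σ=8b of 8 (177bpm 4/4) — PASS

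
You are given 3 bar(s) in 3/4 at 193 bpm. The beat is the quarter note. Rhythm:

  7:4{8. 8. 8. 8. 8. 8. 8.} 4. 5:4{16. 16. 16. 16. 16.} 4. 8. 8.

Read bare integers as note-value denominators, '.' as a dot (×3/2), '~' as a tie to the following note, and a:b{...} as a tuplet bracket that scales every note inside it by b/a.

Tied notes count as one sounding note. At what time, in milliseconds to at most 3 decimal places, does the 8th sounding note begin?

1. 0.0ms @ 0 + 133.235ms (3/7)
2. 133.235ms @ 3/7 + 133.235ms (3/7)
3. 266.469ms @ 6/7 + 133.235ms (3/7)
4. 399.704ms @ 9/7 + 133.235ms (3/7)
5. 532.939ms @ 12/7 + 133.235ms (3/7)
6. 666.173ms @ 15/7 + 133.235ms (3/7)
7. 799.408ms @ 18/7 + 133.235ms (3/7)
8. 932.642ms @ 3 + 466.321ms (3/2)
9. 1398.964ms @ 9/2 + 93.264ms (3/10)
10. 1492.228ms @ 24/5 + 93.264ms (3/10)
11. 1585.492ms @ 51/10 + 93.264ms (3/10)
12. 1678.756ms @ 27/5 + 93.264ms (3/10)
13. 1772.021ms @ 57/10 + 93.264ms (3/10)
14. 1865.285ms @ 6 + 466.321ms (3/2)
15. 2331.606ms @ 15/2 + 233.161ms (3/4)
16. 2564.767ms @ 33/4 + 233.161ms (3/4)

note 8 onset = 3b = 932.642ms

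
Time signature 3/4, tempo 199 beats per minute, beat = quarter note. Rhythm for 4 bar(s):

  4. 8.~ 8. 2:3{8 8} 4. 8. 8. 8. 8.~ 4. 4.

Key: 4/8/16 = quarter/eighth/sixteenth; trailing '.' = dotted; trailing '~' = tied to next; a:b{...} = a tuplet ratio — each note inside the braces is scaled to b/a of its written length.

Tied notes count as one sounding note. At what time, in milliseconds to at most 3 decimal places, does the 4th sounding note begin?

note 4 onset = 15/4b = 1130.653ms

1. 0.0ms @ 0 + 452.261ms (3/2)
2. 452.261ms @ 3/2 + 452.261ms (3/2)
3. 904.523ms @ 3 + 226.131ms (3/4)
4. 1130.653ms @ 15/4 + 226.131ms (3/4)
5. 1356.784ms @ 9/2 + 452.261ms (3/2)
6. 1809.045ms @ 6 + 226.131ms (3/4)
7. 2035.176ms @ 27/4 + 226.131ms (3/4)
8. 2261.307ms @ 15/2 + 226.131ms (3/4)
9. 2487.437ms @ 33/4 + 678.392ms (9/4)
10. 3165.829ms @ 21/2 + 452.261ms (3/2)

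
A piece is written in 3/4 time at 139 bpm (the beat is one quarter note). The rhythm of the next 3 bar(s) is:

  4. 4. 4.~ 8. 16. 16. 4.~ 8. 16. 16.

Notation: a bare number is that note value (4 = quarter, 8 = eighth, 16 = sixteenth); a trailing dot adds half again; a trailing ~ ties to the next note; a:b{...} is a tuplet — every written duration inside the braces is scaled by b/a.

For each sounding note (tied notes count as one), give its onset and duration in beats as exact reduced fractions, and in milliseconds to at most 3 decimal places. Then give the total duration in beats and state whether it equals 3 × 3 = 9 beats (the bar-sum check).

1) 0.0ms=0b +647.482ms=3/2b
2) 647.482ms=3/2b +647.482ms=3/2b
3) 1294.964ms=3b +971.223ms=9/4b
4) 2266.187ms=21/4b +161.871ms=3/8b
5) 2428.058ms=45/8b +161.871ms=3/8b
6) 2589.928ms=6b +971.223ms=9/4b
7) 3561.151ms=33/4b +161.871ms=3/8b
8) 3723.022ms=69/8b +161.871ms=3/8b
Σ=9b of 9 (139bpm 3/4) — PASS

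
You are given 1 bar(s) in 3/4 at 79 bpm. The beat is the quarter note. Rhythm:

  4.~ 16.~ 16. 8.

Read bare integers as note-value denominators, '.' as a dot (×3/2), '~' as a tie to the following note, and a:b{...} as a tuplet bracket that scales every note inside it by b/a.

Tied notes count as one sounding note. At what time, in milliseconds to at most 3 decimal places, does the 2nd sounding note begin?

1. 0.0ms @ 0 + 1708.861ms (9/4)
2. 1708.861ms @ 9/4 + 569.62ms (3/4)

note 2 onset = 9/4b = 1708.861ms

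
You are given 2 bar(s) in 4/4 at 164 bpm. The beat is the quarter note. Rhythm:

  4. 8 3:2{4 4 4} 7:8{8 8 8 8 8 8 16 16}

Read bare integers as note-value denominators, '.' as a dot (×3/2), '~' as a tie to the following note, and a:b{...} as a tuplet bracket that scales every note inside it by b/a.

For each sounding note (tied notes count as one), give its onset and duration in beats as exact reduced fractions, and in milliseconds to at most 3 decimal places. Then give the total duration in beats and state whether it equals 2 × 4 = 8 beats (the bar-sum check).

1) 0.0ms=0b +548.78ms=3/2b
2) 548.78ms=3/2b +182.927ms=1/2b
3) 731.707ms=2b +243.902ms=2/3b
4) 975.61ms=8/3b +243.902ms=2/3b
5) 1219.512ms=10/3b +243.902ms=2/3b
6) 1463.415ms=4b +209.059ms=4/7b
7) 1672.474ms=32/7b +209.059ms=4/7b
8) 1881.533ms=36/7b +209.059ms=4/7b
9) 2090.592ms=40/7b +209.059ms=4/7b
10) 2299.652ms=44/7b +209.059ms=4/7b
11) 2508.711ms=48/7b +209.059ms=4/7b
12) 2717.77ms=52/7b +104.53ms=2/7b
13) 2822.3ms=54/7b +104.53ms=2/7b
Σ=8b of 8 (164bpm 4/4) — PASS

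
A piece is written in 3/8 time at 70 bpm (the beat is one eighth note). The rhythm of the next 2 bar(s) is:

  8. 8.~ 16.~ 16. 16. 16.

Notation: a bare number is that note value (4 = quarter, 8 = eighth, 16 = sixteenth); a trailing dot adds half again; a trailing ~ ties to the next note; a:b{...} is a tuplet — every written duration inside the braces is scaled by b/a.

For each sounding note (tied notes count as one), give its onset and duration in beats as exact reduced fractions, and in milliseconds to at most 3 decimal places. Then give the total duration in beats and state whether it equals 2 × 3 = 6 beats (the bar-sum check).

1) 0.0ms=0b +1285.714ms=3/2b
2) 1285.714ms=3/2b +2571.429ms=3b
3) 3857.143ms=9/2b +642.857ms=3/4b
4) 4500.0ms=21/4b +642.857ms=3/4b
Σ=6b of 6 (70bpm 3/8) — PASS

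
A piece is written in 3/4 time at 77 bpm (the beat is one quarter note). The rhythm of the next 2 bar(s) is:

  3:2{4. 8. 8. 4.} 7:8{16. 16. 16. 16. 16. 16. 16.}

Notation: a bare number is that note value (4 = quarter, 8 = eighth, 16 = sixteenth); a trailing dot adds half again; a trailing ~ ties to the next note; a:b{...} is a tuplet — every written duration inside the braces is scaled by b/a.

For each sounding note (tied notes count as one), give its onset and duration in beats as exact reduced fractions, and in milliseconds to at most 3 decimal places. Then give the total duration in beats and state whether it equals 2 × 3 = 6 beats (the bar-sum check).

1) 0.0ms=0b +779.221ms=1b
2) 779.221ms=1b +389.61ms=1/2b
3) 1168.831ms=3/2b +389.61ms=1/2b
4) 1558.442ms=2b +779.221ms=1b
5) 2337.662ms=3b +333.952ms=3/7b
6) 2671.614ms=24/7b +333.952ms=3/7b
7) 3005.566ms=27/7b +333.952ms=3/7b
8) 3339.518ms=30/7b +333.952ms=3/7b
9) 3673.469ms=33/7b +333.952ms=3/7b
10) 4007.421ms=36/7b +333.952ms=3/7b
11) 4341.373ms=39/7b +333.952ms=3/7b
Σ=6b of 6 (77bpm 3/4) — PASS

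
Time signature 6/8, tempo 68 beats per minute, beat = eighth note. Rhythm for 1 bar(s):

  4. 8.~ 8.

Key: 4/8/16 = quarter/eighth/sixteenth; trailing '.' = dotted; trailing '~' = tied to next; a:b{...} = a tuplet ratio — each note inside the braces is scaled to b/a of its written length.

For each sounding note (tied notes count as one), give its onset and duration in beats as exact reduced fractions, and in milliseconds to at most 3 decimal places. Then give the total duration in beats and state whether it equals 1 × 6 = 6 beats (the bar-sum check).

1) 0.0ms=0b +2647.059ms=3b
2) 2647.059ms=3b +2647.059ms=3b
Σ=6b of 6 (68bpm 6/8) — PASS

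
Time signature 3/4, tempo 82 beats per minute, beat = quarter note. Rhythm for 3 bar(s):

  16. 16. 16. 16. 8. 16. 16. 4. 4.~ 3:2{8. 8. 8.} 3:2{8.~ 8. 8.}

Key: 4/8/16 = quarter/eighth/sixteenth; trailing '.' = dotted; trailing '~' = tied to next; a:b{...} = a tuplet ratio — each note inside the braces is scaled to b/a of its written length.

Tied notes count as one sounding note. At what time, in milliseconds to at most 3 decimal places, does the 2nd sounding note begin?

1. 0.0ms @ 0 + 274.39ms (3/8)
2. 274.39ms @ 3/8 + 274.39ms (3/8)
3. 548.78ms @ 3/4 + 274.39ms (3/8)
4. 823.171ms @ 9/8 + 274.39ms (3/8)
5. 1097.561ms @ 3/2 + 548.78ms (3/4)
6. 1646.341ms @ 9/4 + 274.39ms (3/8)
7. 1920.732ms @ 21/8 + 274.39ms (3/8)
8. 2195.122ms @ 3 + 1097.561ms (3/2)
9. 3292.683ms @ 9/2 + 1463.415ms (2)
10. 4756.098ms @ 13/2 + 365.854ms (1/2)
11. 5121.951ms @ 7 + 365.854ms (1/2)
12. 5487.805ms @ 15/2 + 731.707ms (1)
13. 6219.512ms @ 17/2 + 365.854ms (1/2)

note 2 onset = 3/8b = 274.39ms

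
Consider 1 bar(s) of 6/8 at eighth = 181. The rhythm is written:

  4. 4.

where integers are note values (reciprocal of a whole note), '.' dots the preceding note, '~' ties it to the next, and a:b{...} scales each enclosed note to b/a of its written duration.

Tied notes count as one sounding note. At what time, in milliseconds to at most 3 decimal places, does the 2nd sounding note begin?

1. 0.0ms @ 0 + 994.475ms (3)
2. 994.475ms @ 3 + 994.475ms (3)

note 2 onset = 3b = 994.475ms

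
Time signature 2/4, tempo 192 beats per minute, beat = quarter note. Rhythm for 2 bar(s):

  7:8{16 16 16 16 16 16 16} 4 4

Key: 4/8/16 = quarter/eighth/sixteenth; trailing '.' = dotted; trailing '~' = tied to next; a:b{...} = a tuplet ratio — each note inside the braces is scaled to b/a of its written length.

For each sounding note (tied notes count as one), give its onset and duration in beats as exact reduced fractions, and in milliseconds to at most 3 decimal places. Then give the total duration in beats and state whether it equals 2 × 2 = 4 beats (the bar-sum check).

1) 0.0ms=0b +89.286ms=2/7b
2) 89.286ms=2/7b +89.286ms=2/7b
3) 178.571ms=4/7b +89.286ms=2/7b
4) 267.857ms=6/7b +89.286ms=2/7b
5) 357.143ms=8/7b +89.286ms=2/7b
6) 446.429ms=10/7b +89.286ms=2/7b
7) 535.714ms=12/7b +89.286ms=2/7b
8) 625.0ms=2b +312.5ms=1b
9) 937.5ms=3b +312.5ms=1b
Σ=4b of 4 (192bpm 2/4) — PASS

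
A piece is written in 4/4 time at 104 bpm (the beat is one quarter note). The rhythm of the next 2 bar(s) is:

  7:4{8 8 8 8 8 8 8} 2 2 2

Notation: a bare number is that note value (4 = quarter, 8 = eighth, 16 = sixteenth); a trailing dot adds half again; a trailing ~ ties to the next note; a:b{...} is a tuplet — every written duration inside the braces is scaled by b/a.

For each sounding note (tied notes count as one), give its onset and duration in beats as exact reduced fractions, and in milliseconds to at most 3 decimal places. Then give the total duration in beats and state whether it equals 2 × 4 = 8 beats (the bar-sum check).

1) 0.0ms=0b +164.835ms=2/7b
2) 164.835ms=2/7b +164.835ms=2/7b
3) 329.67ms=4/7b +164.835ms=2/7b
4) 494.505ms=6/7b +164.835ms=2/7b
5) 659.341ms=8/7b +164.835ms=2/7b
6) 824.176ms=10/7b +164.835ms=2/7b
7) 989.011ms=12/7b +164.835ms=2/7b
8) 1153.846ms=2b +1153.846ms=2b
9) 2307.692ms=4b +1153.846ms=2b
10) 3461.538ms=6b +1153.846ms=2b
Σ=8b of 8 (104bpm 4/4) — PASS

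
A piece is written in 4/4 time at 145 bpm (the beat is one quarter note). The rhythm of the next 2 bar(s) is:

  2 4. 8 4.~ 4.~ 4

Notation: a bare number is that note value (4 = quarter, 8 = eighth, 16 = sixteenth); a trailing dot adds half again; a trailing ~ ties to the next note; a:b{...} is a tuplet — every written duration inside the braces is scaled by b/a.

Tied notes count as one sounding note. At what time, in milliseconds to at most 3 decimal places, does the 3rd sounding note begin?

1. 0.0ms @ 0 + 827.586ms (2)
2. 827.586ms @ 2 + 620.69ms (3/2)
3. 1448.276ms @ 7/2 + 206.897ms (1/2)
4. 1655.172ms @ 4 + 1655.172ms (4)

note 3 onset = 7/2b = 1448.276ms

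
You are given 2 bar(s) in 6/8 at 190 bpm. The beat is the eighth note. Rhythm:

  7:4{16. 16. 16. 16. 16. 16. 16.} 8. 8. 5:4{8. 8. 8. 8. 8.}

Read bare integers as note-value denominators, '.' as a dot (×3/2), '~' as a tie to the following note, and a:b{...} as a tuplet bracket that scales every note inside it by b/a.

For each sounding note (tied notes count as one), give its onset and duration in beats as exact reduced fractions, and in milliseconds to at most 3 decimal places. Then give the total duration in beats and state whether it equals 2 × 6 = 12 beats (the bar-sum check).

1) 0.0ms=0b +135.338ms=3/7b
2) 135.338ms=3/7b +135.338ms=3/7b
3) 270.677ms=6/7b +135.338ms=3/7b
4) 406.015ms=9/7b +135.338ms=3/7b
5) 541.353ms=12/7b +135.338ms=3/7b
6) 676.692ms=15/7b +135.338ms=3/7b
7) 812.03ms=18/7b +135.338ms=3/7b
8) 947.368ms=3b +473.684ms=3/2b
9) 1421.053ms=9/2b +473.684ms=3/2b
10) 1894.737ms=6b +378.947ms=6/5b
11) 2273.684ms=36/5b +378.947ms=6/5b
12) 2652.632ms=42/5b +378.947ms=6/5b
13) 3031.579ms=48/5b +378.947ms=6/5b
14) 3410.526ms=54/5b +378.947ms=6/5b
Σ=12b of 12 (190bpm 6/8) — PASS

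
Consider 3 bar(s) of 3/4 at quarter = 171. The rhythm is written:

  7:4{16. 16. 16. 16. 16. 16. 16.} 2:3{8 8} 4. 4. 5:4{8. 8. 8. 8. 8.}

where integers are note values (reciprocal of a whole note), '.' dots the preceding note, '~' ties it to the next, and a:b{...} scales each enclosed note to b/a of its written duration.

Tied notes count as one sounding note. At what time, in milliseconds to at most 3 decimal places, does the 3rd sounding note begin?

note 3 onset = 3/7b = 150.376ms

1. 0.0ms @ 0 + 75.188ms (3/14)
2. 75.188ms @ 3/14 + 75.188ms (3/14)
3. 150.376ms @ 3/7 + 75.188ms (3/14)
4. 225.564ms @ 9/14 + 75.188ms (3/14)
5. 300.752ms @ 6/7 + 75.188ms (3/14)
6. 375.94ms @ 15/14 + 75.188ms (3/14)
7. 451.128ms @ 9/7 + 75.188ms (3/14)
8. 526.316ms @ 3/2 + 263.158ms (3/4)
9. 789.474ms @ 9/4 + 263.158ms (3/4)
10. 1052.632ms @ 3 + 526.316ms (3/2)
11. 1578.947ms @ 9/2 + 526.316ms (3/2)
12. 2105.263ms @ 6 + 210.526ms (3/5)
13. 2315.789ms @ 33/5 + 210.526ms (3/5)
14. 2526.316ms @ 36/5 + 210.526ms (3/5)
15. 2736.842ms @ 39/5 + 210.526ms (3/5)
16. 2947.368ms @ 42/5 + 210.526ms (3/5)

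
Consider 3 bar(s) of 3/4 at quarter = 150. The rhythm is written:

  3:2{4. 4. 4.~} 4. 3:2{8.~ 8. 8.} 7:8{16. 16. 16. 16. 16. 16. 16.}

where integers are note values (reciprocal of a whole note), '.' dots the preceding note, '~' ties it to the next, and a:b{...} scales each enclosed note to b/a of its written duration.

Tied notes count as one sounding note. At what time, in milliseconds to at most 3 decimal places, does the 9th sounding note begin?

1. 0.0ms @ 0 + 400.0ms (1)
2. 400.0ms @ 1 + 400.0ms (1)
3. 800.0ms @ 2 + 1000.0ms (5/2)
4. 1800.0ms @ 9/2 + 400.0ms (1)
5. 2200.0ms @ 11/2 + 200.0ms (1/2)
6. 2400.0ms @ 6 + 171.429ms (3/7)
7. 2571.429ms @ 45/7 + 171.429ms (3/7)
8. 2742.857ms @ 48/7 + 171.429ms (3/7)
9. 2914.286ms @ 51/7 + 171.429ms (3/7)
10. 3085.714ms @ 54/7 + 171.429ms (3/7)
11. 3257.143ms @ 57/7 + 171.429ms (3/7)
12. 3428.571ms @ 60/7 + 171.429ms (3/7)

note 9 onset = 51/7b = 2914.286ms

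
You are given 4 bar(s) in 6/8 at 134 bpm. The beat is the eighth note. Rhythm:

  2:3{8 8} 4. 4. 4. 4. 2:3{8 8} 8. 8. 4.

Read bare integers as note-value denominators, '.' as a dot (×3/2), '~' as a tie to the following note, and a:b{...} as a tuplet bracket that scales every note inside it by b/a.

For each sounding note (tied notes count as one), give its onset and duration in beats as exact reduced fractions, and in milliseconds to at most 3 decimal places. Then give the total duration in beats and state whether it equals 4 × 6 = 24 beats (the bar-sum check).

1) 0.0ms=0b +671.642ms=3/2b
2) 671.642ms=3/2b +671.642ms=3/2b
3) 1343.284ms=3b +1343.284ms=3b
4) 2686.567ms=6b +1343.284ms=3b
5) 4029.851ms=9b +1343.284ms=3b
6) 5373.134ms=12b +1343.284ms=3b
7) 6716.418ms=15b +671.642ms=3/2b
8) 7388.06ms=33/2b +671.642ms=3/2b
9) 8059.701ms=18b +671.642ms=3/2b
10) 8731.343ms=39/2b +671.642ms=3/2b
11) 9402.985ms=21b +1343.284ms=3b
Σ=24b of 24 (134bpm 6/8) — PASS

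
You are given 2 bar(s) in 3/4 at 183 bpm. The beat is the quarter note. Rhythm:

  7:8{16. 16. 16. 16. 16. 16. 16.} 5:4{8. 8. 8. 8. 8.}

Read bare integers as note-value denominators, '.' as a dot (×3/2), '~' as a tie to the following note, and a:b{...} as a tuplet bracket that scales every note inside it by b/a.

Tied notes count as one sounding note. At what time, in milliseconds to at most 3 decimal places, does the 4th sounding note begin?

note 4 onset = 9/7b = 421.546ms

1. 0.0ms @ 0 + 140.515ms (3/7)
2. 140.515ms @ 3/7 + 140.515ms (3/7)
3. 281.03ms @ 6/7 + 140.515ms (3/7)
4. 421.546ms @ 9/7 + 140.515ms (3/7)
5. 562.061ms @ 12/7 + 140.515ms (3/7)
6. 702.576ms @ 15/7 + 140.515ms (3/7)
7. 843.091ms @ 18/7 + 140.515ms (3/7)
8. 983.607ms @ 3 + 196.721ms (3/5)
9. 1180.328ms @ 18/5 + 196.721ms (3/5)
10. 1377.049ms @ 21/5 + 196.721ms (3/5)
11. 1573.77ms @ 24/5 + 196.721ms (3/5)
12. 1770.492ms @ 27/5 + 196.721ms (3/5)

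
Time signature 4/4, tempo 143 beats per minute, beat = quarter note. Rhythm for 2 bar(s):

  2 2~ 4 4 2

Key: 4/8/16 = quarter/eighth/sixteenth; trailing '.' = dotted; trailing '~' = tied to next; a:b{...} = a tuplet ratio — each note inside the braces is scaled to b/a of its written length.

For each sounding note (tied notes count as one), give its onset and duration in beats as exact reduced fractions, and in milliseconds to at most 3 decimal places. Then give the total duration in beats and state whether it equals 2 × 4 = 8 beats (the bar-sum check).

1) 0.0ms=0b +839.161ms=2b
2) 839.161ms=2b +1258.741ms=3b
3) 2097.902ms=5b +419.58ms=1b
4) 2517.483ms=6b +839.161ms=2b
Σ=8b of 8 (143bpm 4/4) — PASS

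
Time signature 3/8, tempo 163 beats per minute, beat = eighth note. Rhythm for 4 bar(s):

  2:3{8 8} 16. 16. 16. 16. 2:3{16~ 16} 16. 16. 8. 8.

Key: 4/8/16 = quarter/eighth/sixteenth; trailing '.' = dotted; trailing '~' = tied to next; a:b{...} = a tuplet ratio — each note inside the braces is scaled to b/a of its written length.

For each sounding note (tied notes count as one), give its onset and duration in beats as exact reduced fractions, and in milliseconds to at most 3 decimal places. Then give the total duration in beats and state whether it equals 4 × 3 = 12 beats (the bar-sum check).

1) 0.0ms=0b +552.147ms=3/2b
2) 552.147ms=3/2b +552.147ms=3/2b
3) 1104.294ms=3b +276.074ms=3/4b
4) 1380.368ms=15/4b +276.074ms=3/4b
5) 1656.442ms=9/2b +276.074ms=3/4b
6) 1932.515ms=21/4b +276.074ms=3/4b
7) 2208.589ms=6b +552.147ms=3/2b
8) 2760.736ms=15/2b +276.074ms=3/4b
9) 3036.81ms=33/4b +276.074ms=3/4b
10) 3312.883ms=9b +552.147ms=3/2b
11) 3865.031ms=21/2b +552.147ms=3/2b
Σ=12b of 12 (163bpm 3/8) — PASS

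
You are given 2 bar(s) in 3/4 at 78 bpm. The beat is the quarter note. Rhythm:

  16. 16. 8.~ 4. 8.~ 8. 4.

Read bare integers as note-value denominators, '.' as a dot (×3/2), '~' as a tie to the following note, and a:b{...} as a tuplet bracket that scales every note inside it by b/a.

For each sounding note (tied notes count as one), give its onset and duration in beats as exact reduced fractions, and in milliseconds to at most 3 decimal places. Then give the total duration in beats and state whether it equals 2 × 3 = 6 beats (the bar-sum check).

1) 0.0ms=0b +288.462ms=3/8b
2) 288.462ms=3/8b +288.462ms=3/8b
3) 576.923ms=3/4b +1730.769ms=9/4b
4) 2307.692ms=3b +1153.846ms=3/2b
5) 3461.538ms=9/2b +1153.846ms=3/2b
Σ=6b of 6 (78bpm 3/4) — PASS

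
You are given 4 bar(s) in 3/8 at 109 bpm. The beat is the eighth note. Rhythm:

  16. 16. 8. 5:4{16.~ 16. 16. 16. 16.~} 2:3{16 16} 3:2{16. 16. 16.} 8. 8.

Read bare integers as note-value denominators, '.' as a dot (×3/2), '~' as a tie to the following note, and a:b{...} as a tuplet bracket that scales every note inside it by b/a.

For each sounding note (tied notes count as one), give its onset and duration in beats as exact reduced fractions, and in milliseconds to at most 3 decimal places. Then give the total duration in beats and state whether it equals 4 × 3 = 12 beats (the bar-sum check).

1) 0.0ms=0b +412.844ms=3/4b
2) 412.844ms=3/4b +412.844ms=3/4b
3) 825.688ms=3/2b +825.688ms=3/2b
4) 1651.376ms=3b +660.55ms=6/5b
5) 2311.927ms=21/5b +330.275ms=3/5b
6) 2642.202ms=24/5b +330.275ms=3/5b
7) 2972.477ms=27/5b +743.119ms=27/20b
8) 3715.596ms=27/4b +412.844ms=3/4b
9) 4128.44ms=15/2b +275.229ms=1/2b
10) 4403.67ms=8b +275.229ms=1/2b
11) 4678.899ms=17/2b +275.229ms=1/2b
12) 4954.128ms=9b +825.688ms=3/2b
13) 5779.817ms=21/2b +825.688ms=3/2b
Σ=12b of 12 (109bpm 3/8) — PASS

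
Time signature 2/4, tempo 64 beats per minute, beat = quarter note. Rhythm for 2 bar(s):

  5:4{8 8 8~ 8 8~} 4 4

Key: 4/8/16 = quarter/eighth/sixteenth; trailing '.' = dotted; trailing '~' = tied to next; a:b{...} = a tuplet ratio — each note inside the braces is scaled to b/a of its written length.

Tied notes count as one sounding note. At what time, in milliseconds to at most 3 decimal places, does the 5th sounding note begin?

1. 0.0ms @ 0 + 375.0ms (2/5)
2. 375.0ms @ 2/5 + 375.0ms (2/5)
3. 750.0ms @ 4/5 + 750.0ms (4/5)
4. 1500.0ms @ 8/5 + 1312.5ms (7/5)
5. 2812.5ms @ 3 + 937.5ms (1)

note 5 onset = 3b = 2812.5ms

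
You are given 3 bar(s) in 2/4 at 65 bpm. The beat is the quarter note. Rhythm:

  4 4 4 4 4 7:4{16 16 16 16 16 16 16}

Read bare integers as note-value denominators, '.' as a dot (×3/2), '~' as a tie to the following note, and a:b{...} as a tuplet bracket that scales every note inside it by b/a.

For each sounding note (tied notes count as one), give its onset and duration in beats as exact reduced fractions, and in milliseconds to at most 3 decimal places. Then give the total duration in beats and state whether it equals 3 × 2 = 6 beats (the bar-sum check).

1) 0.0ms=0b +923.077ms=1b
2) 923.077ms=1b +923.077ms=1b
3) 1846.154ms=2b +923.077ms=1b
4) 2769.231ms=3b +923.077ms=1b
5) 3692.308ms=4b +923.077ms=1b
6) 4615.385ms=5b +131.868ms=1/7b
7) 4747.253ms=36/7b +131.868ms=1/7b
8) 4879.121ms=37/7b +131.868ms=1/7b
9) 5010.989ms=38/7b +131.868ms=1/7b
10) 5142.857ms=39/7b +131.868ms=1/7b
11) 5274.725ms=40/7b +131.868ms=1/7b
12) 5406.593ms=41/7b +131.868ms=1/7b
Σ=6b of 6 (65bpm 2/4) — PASS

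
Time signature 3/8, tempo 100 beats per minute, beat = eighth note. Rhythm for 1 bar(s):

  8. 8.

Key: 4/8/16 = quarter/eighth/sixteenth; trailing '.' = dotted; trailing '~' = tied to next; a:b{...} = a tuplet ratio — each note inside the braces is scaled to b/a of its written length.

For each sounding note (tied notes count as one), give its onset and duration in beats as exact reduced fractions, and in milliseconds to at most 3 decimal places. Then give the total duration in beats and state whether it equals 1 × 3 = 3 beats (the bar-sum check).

1) 0.0ms=0b +900.0ms=3/2b
2) 900.0ms=3/2b +900.0ms=3/2b
Σ=3b of 3 (100bpm 3/8) — PASS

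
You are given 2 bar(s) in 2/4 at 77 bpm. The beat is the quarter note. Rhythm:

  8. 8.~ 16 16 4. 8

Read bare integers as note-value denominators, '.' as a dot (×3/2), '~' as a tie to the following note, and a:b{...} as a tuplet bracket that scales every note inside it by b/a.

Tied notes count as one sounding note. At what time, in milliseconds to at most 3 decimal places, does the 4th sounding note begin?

note 4 onset = 2b = 1558.442ms

1. 0.0ms @ 0 + 584.416ms (3/4)
2. 584.416ms @ 3/4 + 779.221ms (1)
3. 1363.636ms @ 7/4 + 194.805ms (1/4)
4. 1558.442ms @ 2 + 1168.831ms (3/2)
5. 2727.273ms @ 7/2 + 389.61ms (1/2)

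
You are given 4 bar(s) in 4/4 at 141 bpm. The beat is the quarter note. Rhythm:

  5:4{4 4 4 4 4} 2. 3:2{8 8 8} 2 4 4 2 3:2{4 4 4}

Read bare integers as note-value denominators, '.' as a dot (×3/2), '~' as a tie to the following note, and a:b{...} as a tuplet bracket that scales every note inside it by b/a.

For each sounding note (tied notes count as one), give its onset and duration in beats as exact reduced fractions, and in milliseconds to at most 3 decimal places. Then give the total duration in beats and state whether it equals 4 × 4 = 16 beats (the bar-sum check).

1) 0.0ms=0b +340.426ms=4/5b
2) 340.426ms=4/5b +340.426ms=4/5b
3) 680.851ms=8/5b +340.426ms=4/5b
4) 1021.277ms=12/5b +340.426ms=4/5b
5) 1361.702ms=16/5b +340.426ms=4/5b
6) 1702.128ms=4b +1276.596ms=3b
7) 2978.723ms=7b +141.844ms=1/3b
8) 3120.567ms=22/3b +141.844ms=1/3b
9) 3262.411ms=23/3b +141.844ms=1/3b
10) 3404.255ms=8b +851.064ms=2b
11) 4255.319ms=10b +425.532ms=1b
12) 4680.851ms=11b +425.532ms=1b
13) 5106.383ms=12b +851.064ms=2b
14) 5957.447ms=14b +283.688ms=2/3b
15) 6241.135ms=44/3b +283.688ms=2/3b
16) 6524.823ms=46/3b +283.688ms=2/3b
Σ=16b of 16 (141bpm 4/4) — PASS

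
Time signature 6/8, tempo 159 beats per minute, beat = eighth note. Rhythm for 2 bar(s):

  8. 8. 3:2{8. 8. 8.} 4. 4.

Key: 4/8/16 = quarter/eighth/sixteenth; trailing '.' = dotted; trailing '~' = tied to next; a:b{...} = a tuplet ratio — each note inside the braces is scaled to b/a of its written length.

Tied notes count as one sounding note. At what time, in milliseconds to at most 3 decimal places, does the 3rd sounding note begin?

note 3 onset = 3b = 1132.075ms

1. 0.0ms @ 0 + 566.038ms (3/2)
2. 566.038ms @ 3/2 + 566.038ms (3/2)
3. 1132.075ms @ 3 + 377.358ms (1)
4. 1509.434ms @ 4 + 377.358ms (1)
5. 1886.792ms @ 5 + 377.358ms (1)
6. 2264.151ms @ 6 + 1132.075ms (3)
7. 3396.226ms @ 9 + 1132.075ms (3)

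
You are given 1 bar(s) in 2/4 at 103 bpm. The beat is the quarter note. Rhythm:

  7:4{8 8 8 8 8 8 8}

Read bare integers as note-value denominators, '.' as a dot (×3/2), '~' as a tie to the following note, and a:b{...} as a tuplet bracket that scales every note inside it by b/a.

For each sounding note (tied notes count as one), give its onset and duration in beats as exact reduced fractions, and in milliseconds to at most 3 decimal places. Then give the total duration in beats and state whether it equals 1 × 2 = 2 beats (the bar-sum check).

1) 0.0ms=0b +166.436ms=2/7b
2) 166.436ms=2/7b +166.436ms=2/7b
3) 332.871ms=4/7b +166.436ms=2/7b
4) 499.307ms=6/7b +166.436ms=2/7b
5) 665.742ms=8/7b +166.436ms=2/7b
6) 832.178ms=10/7b +166.436ms=2/7b
7) 998.613ms=12/7b +166.436ms=2/7b
Σ=2b of 2 (103bpm 2/4) — PASS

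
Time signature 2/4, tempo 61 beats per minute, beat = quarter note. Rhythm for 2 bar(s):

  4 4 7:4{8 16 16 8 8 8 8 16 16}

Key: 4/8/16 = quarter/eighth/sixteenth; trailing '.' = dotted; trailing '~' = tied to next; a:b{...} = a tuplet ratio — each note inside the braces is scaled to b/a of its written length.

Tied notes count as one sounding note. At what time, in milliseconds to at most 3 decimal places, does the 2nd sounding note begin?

1. 0.0ms @ 0 + 983.607ms (1)
2. 983.607ms @ 1 + 983.607ms (1)
3. 1967.213ms @ 2 + 281.03ms (2/7)
4. 2248.244ms @ 16/7 + 140.515ms (1/7)
5. 2388.759ms @ 17/7 + 140.515ms (1/7)
6. 2529.274ms @ 18/7 + 281.03ms (2/7)
7. 2810.304ms @ 20/7 + 281.03ms (2/7)
8. 3091.335ms @ 22/7 + 281.03ms (2/7)
9. 3372.365ms @ 24/7 + 281.03ms (2/7)
10. 3653.396ms @ 26/7 + 140.515ms (1/7)
11. 3793.911ms @ 27/7 + 140.515ms (1/7)

note 2 onset = 1b = 983.607ms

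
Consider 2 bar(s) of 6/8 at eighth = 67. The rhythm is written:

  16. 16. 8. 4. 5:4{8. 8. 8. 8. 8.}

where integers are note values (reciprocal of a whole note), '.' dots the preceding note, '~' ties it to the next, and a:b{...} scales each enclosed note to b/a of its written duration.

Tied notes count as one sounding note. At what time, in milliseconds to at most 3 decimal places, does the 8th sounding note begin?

1. 0.0ms @ 0 + 671.642ms (3/4)
2. 671.642ms @ 3/4 + 671.642ms (3/4)
3. 1343.284ms @ 3/2 + 1343.284ms (3/2)
4. 2686.567ms @ 3 + 2686.567ms (3)
5. 5373.134ms @ 6 + 1074.627ms (6/5)
6. 6447.761ms @ 36/5 + 1074.627ms (6/5)
7. 7522.388ms @ 42/5 + 1074.627ms (6/5)
8. 8597.015ms @ 48/5 + 1074.627ms (6/5)
9. 9671.642ms @ 54/5 + 1074.627ms (6/5)

note 8 onset = 48/5b = 8597.015ms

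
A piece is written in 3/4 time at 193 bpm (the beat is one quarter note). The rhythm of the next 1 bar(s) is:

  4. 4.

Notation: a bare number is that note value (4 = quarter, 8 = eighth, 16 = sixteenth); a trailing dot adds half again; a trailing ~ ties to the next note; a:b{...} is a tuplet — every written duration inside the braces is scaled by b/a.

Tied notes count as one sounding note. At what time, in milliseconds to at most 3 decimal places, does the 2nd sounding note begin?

1. 0.0ms @ 0 + 466.321ms (3/2)
2. 466.321ms @ 3/2 + 466.321ms (3/2)

note 2 onset = 3/2b = 466.321ms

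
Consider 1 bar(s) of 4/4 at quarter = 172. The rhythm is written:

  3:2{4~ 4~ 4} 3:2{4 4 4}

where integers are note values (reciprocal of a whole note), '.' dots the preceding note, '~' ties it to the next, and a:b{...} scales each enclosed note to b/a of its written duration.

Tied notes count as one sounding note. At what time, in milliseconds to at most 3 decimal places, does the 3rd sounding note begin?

note 3 onset = 8/3b = 930.233ms

1. 0.0ms @ 0 + 697.674ms (2)
2. 697.674ms @ 2 + 232.558ms (2/3)
3. 930.233ms @ 8/3 + 232.558ms (2/3)
4. 1162.791ms @ 10/3 + 232.558ms (2/3)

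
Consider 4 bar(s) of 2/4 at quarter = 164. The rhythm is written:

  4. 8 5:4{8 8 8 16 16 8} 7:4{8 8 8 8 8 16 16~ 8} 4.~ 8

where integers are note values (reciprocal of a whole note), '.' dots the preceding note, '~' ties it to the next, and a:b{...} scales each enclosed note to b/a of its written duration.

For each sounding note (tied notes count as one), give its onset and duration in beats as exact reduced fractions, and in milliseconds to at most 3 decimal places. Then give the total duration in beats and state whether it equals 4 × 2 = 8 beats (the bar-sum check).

1) 0.0ms=0b +548.78ms=3/2b
2) 548.78ms=3/2b +182.927ms=1/2b
3) 731.707ms=2b +146.341ms=2/5b
4) 878.049ms=12/5b +146.341ms=2/5b
5) 1024.39ms=14/5b +146.341ms=2/5b
6) 1170.732ms=16/5b +73.171ms=1/5b
7) 1243.902ms=17/5b +73.171ms=1/5b
8) 1317.073ms=18/5b +146.341ms=2/5b
9) 1463.415ms=4b +104.53ms=2/7b
10) 1567.944ms=30/7b +104.53ms=2/7b
11) 1672.474ms=32/7b +104.53ms=2/7b
12) 1777.003ms=34/7b +104.53ms=2/7b
13) 1881.533ms=36/7b +104.53ms=2/7b
14) 1986.063ms=38/7b +52.265ms=1/7b
15) 2038.328ms=39/7b +156.794ms=3/7b
16) 2195.122ms=6b +731.707ms=2b
Σ=8b of 8 (164bpm 2/4) — PASS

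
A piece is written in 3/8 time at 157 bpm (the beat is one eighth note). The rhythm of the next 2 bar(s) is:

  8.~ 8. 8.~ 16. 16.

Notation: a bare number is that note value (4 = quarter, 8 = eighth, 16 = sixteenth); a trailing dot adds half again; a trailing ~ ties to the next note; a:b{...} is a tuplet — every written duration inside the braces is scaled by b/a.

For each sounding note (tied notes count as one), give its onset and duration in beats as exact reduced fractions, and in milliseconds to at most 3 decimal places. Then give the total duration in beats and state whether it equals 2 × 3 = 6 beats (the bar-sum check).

1) 0.0ms=0b +1146.497ms=3b
2) 1146.497ms=3b +859.873ms=9/4b
3) 2006.369ms=21/4b +286.624ms=3/4b
Σ=6b of 6 (157bpm 3/8) — PASS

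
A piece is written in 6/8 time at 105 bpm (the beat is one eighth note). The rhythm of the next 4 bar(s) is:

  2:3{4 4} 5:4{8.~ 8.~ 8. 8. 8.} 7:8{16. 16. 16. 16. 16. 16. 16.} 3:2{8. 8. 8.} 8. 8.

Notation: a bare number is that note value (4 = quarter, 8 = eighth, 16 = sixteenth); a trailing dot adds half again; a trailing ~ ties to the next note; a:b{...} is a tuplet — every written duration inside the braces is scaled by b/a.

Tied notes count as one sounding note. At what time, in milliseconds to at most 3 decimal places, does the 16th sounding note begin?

note 16 onset = 21b = 12000.0ms

1. 0.0ms @ 0 + 1714.286ms (3)
2. 1714.286ms @ 3 + 1714.286ms (3)
3. 3428.571ms @ 6 + 2057.143ms (18/5)
4. 5485.714ms @ 48/5 + 685.714ms (6/5)
5. 6171.429ms @ 54/5 + 685.714ms (6/5)
6. 6857.143ms @ 12 + 489.796ms (6/7)
7. 7346.939ms @ 90/7 + 489.796ms (6/7)
8. 7836.735ms @ 96/7 + 489.796ms (6/7)
9. 8326.531ms @ 102/7 + 489.796ms (6/7)
10. 8816.327ms @ 108/7 + 489.796ms (6/7)
11. 9306.122ms @ 114/7 + 489.796ms (6/7)
12. 9795.918ms @ 120/7 + 489.796ms (6/7)
13. 10285.714ms @ 18 + 571.429ms (1)
14. 10857.143ms @ 19 + 571.429ms (1)
15. 11428.571ms @ 20 + 571.429ms (1)
16. 12000.0ms @ 21 + 857.143ms (3/2)
17. 12857.143ms @ 45/2 + 857.143ms (3/2)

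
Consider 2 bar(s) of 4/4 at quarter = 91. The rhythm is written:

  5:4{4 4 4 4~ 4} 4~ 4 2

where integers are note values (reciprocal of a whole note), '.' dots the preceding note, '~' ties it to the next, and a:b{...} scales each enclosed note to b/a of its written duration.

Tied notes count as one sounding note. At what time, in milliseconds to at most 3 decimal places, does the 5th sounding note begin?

note 5 onset = 4b = 2637.363ms

1. 0.0ms @ 0 + 527.473ms (4/5)
2. 527.473ms @ 4/5 + 527.473ms (4/5)
3. 1054.945ms @ 8/5 + 527.473ms (4/5)
4. 1582.418ms @ 12/5 + 1054.945ms (8/5)
5. 2637.363ms @ 4 + 1318.681ms (2)
6. 3956.044ms @ 6 + 1318.681ms (2)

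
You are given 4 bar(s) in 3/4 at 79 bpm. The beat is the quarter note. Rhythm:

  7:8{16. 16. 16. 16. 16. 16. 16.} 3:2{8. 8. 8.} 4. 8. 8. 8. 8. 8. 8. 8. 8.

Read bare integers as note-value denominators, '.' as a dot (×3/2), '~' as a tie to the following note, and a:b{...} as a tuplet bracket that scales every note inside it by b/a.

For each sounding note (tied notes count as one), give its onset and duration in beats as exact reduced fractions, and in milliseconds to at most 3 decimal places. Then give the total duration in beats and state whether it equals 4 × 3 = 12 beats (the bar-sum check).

1) 0.0ms=0b +325.497ms=3/7b
2) 325.497ms=3/7b +325.497ms=3/7b
3) 650.995ms=6/7b +325.497ms=3/7b
4) 976.492ms=9/7b +325.497ms=3/7b
5) 1301.989ms=12/7b +325.497ms=3/7b
6) 1627.486ms=15/7b +325.497ms=3/7b
7) 1952.984ms=18/7b +325.497ms=3/7b
8) 2278.481ms=3b +379.747ms=1/2b
9) 2658.228ms=7/2b +379.747ms=1/2b
10) 3037.975ms=4b +379.747ms=1/2b
11) 3417.722ms=9/2b +1139.241ms=3/2b
12) 4556.962ms=6b +569.62ms=3/4b
13) 5126.582ms=27/4b +569.62ms=3/4b
14) 5696.203ms=15/2b +569.62ms=3/4b
15) 6265.823ms=33/4b +569.62ms=3/4b
16) 6835.443ms=9b +569.62ms=3/4b
17) 7405.063ms=39/4b +569.62ms=3/4b
18) 7974.684ms=21/2b +569.62ms=3/4b
19) 8544.304ms=45/4b +569.62ms=3/4b
Σ=12b of 12 (79bpm 3/4) — PASS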